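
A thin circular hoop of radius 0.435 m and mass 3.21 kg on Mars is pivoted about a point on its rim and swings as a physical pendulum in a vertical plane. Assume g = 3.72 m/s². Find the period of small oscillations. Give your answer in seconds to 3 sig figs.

3.04 s

I_cm = mr² = 0.6074 kg·m². The pivot is at distance d = 0.435 m from the centre of mass.
By the parallel-axis theorem, I = I_cm + md² = 0.6074 + 0.6074 = 1.215 kg·m².
T = 2π√(I/(mgd)) = 2π√(1.215/(3.21 × 3.72 × 0.435)) = 3.04 s.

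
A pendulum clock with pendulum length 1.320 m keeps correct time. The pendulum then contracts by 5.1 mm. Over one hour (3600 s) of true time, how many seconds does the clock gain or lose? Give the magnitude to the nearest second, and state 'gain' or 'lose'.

gain 7 s

T ∝ √L, so T'/T = √(1.31490/1.320) = 0.998066.
In 3600 s of true time the clock registers 3600/0.998066 = 3607.0 s, so it gains 7 s.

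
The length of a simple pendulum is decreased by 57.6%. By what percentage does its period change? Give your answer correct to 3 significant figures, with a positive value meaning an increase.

T ∝ √L, so T'/T = √(0.4240) = 0.6512.
Percentage change in T = (0.6512 − 1) × 100% = -34.9%.

-34.9%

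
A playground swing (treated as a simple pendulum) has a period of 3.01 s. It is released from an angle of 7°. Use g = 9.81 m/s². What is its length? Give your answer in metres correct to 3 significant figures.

2.25 m

From T = 2π√(L/g), L = gT²/(4π²) = 9.81 × 3.010²/(4π²) = 2.25 m.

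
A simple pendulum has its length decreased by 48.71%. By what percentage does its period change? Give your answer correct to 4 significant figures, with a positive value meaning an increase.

-28.38%

T ∝ √L, so T'/T = √(0.51290) = 0.71617.
Percentage change in T = (0.71617 − 1) × 100% = -28.38%.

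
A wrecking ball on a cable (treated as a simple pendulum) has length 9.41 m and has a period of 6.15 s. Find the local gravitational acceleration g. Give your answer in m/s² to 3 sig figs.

9.82 m/s²

From T = 2π√(L/g), g = 4π²L/T² = 4π² × 9.41/6.150² = 9.82 m/s².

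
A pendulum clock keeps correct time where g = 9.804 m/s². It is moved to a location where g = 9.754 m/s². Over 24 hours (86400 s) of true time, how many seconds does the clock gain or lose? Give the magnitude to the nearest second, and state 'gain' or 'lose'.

lose 221 s

The clock's period scales as T ∝ 1/√g, so T'/T = √(9.804/9.754) = 1.00256.
In 86400 s of true time the clock registers 86400/1.00256 = 86179.4 s, so it loses 221 s.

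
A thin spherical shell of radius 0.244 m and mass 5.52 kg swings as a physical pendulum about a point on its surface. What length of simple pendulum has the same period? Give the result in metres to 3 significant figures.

0.407 m

The equivalent simple-pendulum length is L_eq = I/(md), where I is about the pivot and d = 0.2440 m.
I_cm = (2/3)mR² = 0.2191 kg·m², so I = I_cm + md² = 0.2191 + 0.3286 = 0.5477 kg·m².
L_eq = 0.5477/(5.52 × 0.2440) = 0.407 m.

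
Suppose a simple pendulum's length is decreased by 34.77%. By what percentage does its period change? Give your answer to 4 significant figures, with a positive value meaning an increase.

T ∝ √L, so T'/T = √(0.65230) = 0.80765.
Percentage change in T = (0.80765 − 1) × 100% = -19.23%.

-19.23%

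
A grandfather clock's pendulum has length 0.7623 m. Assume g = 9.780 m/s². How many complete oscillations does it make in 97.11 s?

55

T = 2π√(L/g) = 2π√(0.7623/9.780) = 1.7542 s.
Number of complete oscillations = ⌊97.11/1.7542⌋ = ⌊55.359⌋ = 55.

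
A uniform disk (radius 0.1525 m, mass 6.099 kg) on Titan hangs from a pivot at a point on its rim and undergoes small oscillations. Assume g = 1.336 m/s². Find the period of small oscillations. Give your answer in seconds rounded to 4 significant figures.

2.600 s

I_cm = ½mr² = 0.070920 kg·m². The pivot is at distance d = 0.1525 m from the centre of mass.
By the parallel-axis theorem, I = I_cm + md² = 0.070920 + 0.14184 = 0.21276 kg·m².
T = 2π√(I/(mgd)) = 2π√(0.21276/(6.099 × 1.336 × 0.1525)) = 2.600 s.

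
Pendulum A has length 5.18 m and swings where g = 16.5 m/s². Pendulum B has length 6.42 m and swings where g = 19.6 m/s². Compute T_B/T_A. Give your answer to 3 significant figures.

T = 2π√(L/g), so T_B/T_A = √((L_B/g_B)/(L_A/g_A)) = √((6.42/19.6)/(5.18/16.5)) = 1.02.

1.02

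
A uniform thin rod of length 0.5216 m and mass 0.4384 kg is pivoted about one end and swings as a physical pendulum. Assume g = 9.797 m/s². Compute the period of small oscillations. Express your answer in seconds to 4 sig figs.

1.184 s

For a physical pendulum T = 2π√(I/(mgd)), with d = 0.26080 m from pivot to centre of mass.
I_cm = mL²/12 = 0.4384 × 0.5216²/12 = 0.0099395 kg·m²; I = I_cm + md² = 0.0099395 + 0.4384 × 0.26080² = 0.039758 kg·m².
T = 2π√(0.039758/(0.4384 × 9.797 × 0.26080)) = 1.184 s.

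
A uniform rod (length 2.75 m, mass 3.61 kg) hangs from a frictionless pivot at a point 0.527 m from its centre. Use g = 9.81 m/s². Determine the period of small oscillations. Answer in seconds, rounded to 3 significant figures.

For a physical pendulum T = 2π√(I/(mgd)), with d = 0.5270 m from pivot to centre of mass.
I_cm = mL²/12 = 3.61 × 2.75²/12 = 2.275 kg·m²; I = I_cm + md² = 2.275 + 3.61 × 0.5270² = 3.278 kg·m².
T = 2π√(3.278/(3.61 × 9.81 × 0.5270)) = 2.63 s.

2.63 s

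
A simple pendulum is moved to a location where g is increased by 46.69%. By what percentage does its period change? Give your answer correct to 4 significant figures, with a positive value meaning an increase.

-17.43%

T ∝ 1/√g, so T'/T = 1/√(1.4669) = 0.82566.
Percentage change in T = (0.82566 − 1) × 100% = -17.43%.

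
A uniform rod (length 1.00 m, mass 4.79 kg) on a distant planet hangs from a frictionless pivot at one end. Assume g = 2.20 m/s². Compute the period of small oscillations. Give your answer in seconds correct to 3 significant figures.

For a physical pendulum T = 2π√(I/(mgd)), with d = 0.5000 m from pivot to centre of mass.
I_cm = mL²/12 = 4.79 × 1.00²/12 = 0.3992 kg·m²; I = I_cm + md² = 0.3992 + 4.79 × 0.5000² = 1.597 kg·m².
T = 2π√(1.597/(4.79 × 2.20 × 0.5000)) = 3.46 s.

3.46 s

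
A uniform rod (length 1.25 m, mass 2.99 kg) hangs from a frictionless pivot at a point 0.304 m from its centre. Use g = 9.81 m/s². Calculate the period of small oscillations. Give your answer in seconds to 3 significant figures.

1.72 s

For a physical pendulum T = 2π√(I/(mgd)), with d = 0.3040 m from pivot to centre of mass.
I_cm = mL²/12 = 2.99 × 1.25²/12 = 0.3893 kg·m²; I = I_cm + md² = 0.3893 + 2.99 × 0.3040² = 0.6656 kg·m².
T = 2π√(0.6656/(2.99 × 9.81 × 0.3040)) = 1.72 s.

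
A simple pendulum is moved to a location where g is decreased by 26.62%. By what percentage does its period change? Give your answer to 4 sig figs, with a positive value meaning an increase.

T ∝ 1/√g, so T'/T = 1/√(0.73380) = 1.1674.
Percentage change in T = (1.1674 − 1) × 100% = 16.74%.

16.74%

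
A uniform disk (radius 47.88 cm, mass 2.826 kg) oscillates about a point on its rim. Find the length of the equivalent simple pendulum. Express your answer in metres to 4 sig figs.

The equivalent simple-pendulum length is L_eq = I/(md), where I is about the pivot and d = 0.47880 m.
I_cm = ½mR² = 0.32393 kg·m², so I = I_cm + md² = 0.32393 + 0.64786 = 0.97179 kg·m².
L_eq = 0.97179/(2.826 × 0.47880) = 0.7182 m.

0.7182 m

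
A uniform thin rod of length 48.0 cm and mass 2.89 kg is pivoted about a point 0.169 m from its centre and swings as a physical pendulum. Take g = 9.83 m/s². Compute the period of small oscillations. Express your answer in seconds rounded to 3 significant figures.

1.07 s

For a physical pendulum T = 2π√(I/(mgd)), with d = 0.1690 m from pivot to centre of mass.
I_cm = mL²/12 = 2.89 × 0.480²/12 = 0.05549 kg·m²; I = I_cm + md² = 0.05549 + 2.89 × 0.1690² = 0.1380 kg·m².
T = 2π√(0.1380/(2.89 × 9.83 × 0.1690)) = 1.07 s.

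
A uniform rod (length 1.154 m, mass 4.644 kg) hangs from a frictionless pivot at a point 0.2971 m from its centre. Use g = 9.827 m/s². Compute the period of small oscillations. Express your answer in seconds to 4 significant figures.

1.641 s

For a physical pendulum T = 2π√(I/(mgd)), with d = 0.29710 m from pivot to centre of mass.
I_cm = mL²/12 = 4.644 × 1.154²/12 = 0.51537 kg·m²; I = I_cm + md² = 0.51537 + 4.644 × 0.29710² = 0.92529 kg·m².
T = 2π√(0.92529/(4.644 × 9.827 × 0.29710)) = 1.641 s.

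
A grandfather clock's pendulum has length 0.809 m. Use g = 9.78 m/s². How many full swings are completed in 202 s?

T = 2π√(L/g) = 2π√(0.809/9.78) = 1.807 s.
Number of complete oscillations = ⌊202/1.807⌋ = ⌊111.8⌋ = 111.

111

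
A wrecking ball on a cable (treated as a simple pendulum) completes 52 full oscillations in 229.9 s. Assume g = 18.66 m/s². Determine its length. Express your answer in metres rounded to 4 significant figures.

9.239 m

T = 229.9/52 = 4.4212 s.
From T = 2π√(L/g), L = gT²/(4π²) = 18.66 × 4.4212²/(4π²) = 9.239 m.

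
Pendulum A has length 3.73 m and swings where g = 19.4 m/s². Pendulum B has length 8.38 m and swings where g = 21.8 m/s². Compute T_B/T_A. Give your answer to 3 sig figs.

T = 2π√(L/g), so T_B/T_A = √((L_B/g_B)/(L_A/g_A)) = √((8.38/21.8)/(3.73/19.4)) = 1.41.

1.41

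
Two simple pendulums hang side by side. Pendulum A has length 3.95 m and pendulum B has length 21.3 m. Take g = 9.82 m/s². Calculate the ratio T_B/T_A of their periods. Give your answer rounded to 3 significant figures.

T ∝ √L, so T_B/T_A = √(L_B/L_A) = √(21.3/3.95) = 2.32.

2.32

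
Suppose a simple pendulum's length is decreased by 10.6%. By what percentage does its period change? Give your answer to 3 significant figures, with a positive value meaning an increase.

T ∝ √L, so T'/T = √(0.8940) = 0.9455.
Percentage change in T = (0.9455 − 1) × 100% = -5.45%.

-5.45%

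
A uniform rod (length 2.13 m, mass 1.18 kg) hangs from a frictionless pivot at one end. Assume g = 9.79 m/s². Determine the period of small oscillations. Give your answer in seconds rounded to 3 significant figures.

2.39 s

For a physical pendulum T = 2π√(I/(mgd)), with d = 1.065 m from pivot to centre of mass.
I_cm = mL²/12 = 1.18 × 2.13²/12 = 0.4461 kg·m²; I = I_cm + md² = 0.4461 + 1.18 × 1.065² = 1.785 kg·m².
T = 2π√(1.785/(1.18 × 9.79 × 1.065)) = 2.39 s.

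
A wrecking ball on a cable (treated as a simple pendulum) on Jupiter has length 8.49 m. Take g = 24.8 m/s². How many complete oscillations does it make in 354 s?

T = 2π√(L/g) = 2π√(8.49/24.8) = 3.676 s.
Number of complete oscillations = ⌊354/3.676⌋ = ⌊96.29⌋ = 96.

96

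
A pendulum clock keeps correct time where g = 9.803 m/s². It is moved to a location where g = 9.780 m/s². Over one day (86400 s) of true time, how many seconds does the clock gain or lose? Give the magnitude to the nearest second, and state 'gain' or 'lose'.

lose 101 s

The clock's period scales as T ∝ 1/√g, so T'/T = √(9.803/9.780) = 1.00118.
In 86400 s of true time the clock registers 86400/1.00118 = 86298.6 s, so it loses 101 s.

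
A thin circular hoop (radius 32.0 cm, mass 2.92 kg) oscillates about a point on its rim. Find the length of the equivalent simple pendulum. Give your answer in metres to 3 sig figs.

0.640 m

The equivalent simple-pendulum length is L_eq = I/(md), where I is about the pivot and d = 0.3200 m.
I_cm = mR² = 0.2990 kg·m², so I = I_cm + md² = 0.2990 + 0.2990 = 0.5980 kg·m².
L_eq = 0.5980/(2.92 × 0.3200) = 0.640 m.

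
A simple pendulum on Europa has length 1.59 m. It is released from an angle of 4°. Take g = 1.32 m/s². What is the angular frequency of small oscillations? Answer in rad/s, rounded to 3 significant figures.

0.911 rad/s

ω = √(g/L) = √(1.32/1.59) = 0.911 rad/s.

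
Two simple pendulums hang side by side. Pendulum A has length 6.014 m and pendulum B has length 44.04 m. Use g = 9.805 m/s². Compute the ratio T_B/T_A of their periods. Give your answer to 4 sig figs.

T ∝ √L, so T_B/T_A = √(L_B/L_A) = √(44.04/6.014) = 2.706.

2.706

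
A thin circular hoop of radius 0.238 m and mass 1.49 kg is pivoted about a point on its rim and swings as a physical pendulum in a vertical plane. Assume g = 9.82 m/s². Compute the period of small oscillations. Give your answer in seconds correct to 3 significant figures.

1.38 s

I_cm = mr² = 0.08440 kg·m². The pivot is at distance d = 0.238 m from the centre of mass.
By the parallel-axis theorem, I = I_cm + md² = 0.08440 + 0.08440 = 0.1688 kg·m².
T = 2π√(I/(mgd)) = 2π√(0.1688/(1.49 × 9.82 × 0.238)) = 1.38 s.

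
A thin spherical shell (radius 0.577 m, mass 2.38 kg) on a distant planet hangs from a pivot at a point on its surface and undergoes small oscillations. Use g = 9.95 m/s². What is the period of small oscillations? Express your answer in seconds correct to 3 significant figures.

1.95 s

I_cm = (2/3)mr² = 0.5282 kg·m². The pivot is at distance d = 0.577 m from the centre of mass.
By the parallel-axis theorem, I = I_cm + md² = 0.5282 + 0.7924 = 1.321 kg·m².
T = 2π√(I/(mgd)) = 2π√(1.321/(2.38 × 9.95 × 0.577)) = 1.95 s.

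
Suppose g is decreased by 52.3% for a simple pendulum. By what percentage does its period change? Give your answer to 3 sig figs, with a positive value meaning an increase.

44.8%

T ∝ 1/√g, so T'/T = 1/√(0.4770) = 1.448.
Percentage change in T = (1.448 − 1) × 100% = 44.8%.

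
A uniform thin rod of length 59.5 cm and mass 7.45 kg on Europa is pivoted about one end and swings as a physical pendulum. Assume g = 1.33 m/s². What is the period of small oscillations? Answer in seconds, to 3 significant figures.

For a physical pendulum T = 2π√(I/(mgd)), with d = 0.2975 m from pivot to centre of mass.
I_cm = mL²/12 = 7.45 × 0.595²/12 = 0.2198 kg·m²; I = I_cm + md² = 0.2198 + 7.45 × 0.2975² = 0.8792 kg·m².
T = 2π√(0.8792/(7.45 × 1.33 × 0.2975)) = 3.43 s.

3.43 s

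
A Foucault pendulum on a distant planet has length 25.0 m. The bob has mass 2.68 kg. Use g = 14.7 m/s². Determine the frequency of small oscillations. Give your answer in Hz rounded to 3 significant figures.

T = 2π√(L/g) = 2π√(25.0/14.7) = 8.194 s, so f = 1/T = 0.122 Hz.

0.122 Hz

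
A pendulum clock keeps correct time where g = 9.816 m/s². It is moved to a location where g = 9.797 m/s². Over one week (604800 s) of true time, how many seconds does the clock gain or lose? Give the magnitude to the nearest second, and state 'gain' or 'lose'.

The clock's period scales as T ∝ 1/√g, so T'/T = √(9.816/9.797) = 1.00097.
In 604800 s of true time the clock registers 604800/1.00097 = 604214.4 s, so it loses 586 s.

lose 586 s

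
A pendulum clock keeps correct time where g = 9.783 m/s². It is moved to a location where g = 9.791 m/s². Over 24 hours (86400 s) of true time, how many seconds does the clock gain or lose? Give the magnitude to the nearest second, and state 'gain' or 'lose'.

gain 35 s

The clock's period scales as T ∝ 1/√g, so T'/T = √(9.783/9.791) = 0.999591.
In 86400 s of true time the clock registers 86400/0.999591 = 86435.3 s, so it gains 35 s.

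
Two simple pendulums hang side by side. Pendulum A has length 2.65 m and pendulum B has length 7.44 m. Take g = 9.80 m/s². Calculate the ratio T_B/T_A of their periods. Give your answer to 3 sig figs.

1.68

T ∝ √L, so T_B/T_A = √(L_B/L_A) = √(7.44/2.65) = 1.68.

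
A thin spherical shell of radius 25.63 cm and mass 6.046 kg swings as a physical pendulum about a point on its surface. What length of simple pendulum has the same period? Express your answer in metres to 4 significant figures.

0.4272 m

The equivalent simple-pendulum length is L_eq = I/(md), where I is about the pivot and d = 0.25630 m.
I_cm = (2/3)mR² = 0.26477 kg·m², so I = I_cm + md² = 0.26477 + 0.39716 = 0.66193 kg·m².
L_eq = 0.66193/(6.046 × 0.25630) = 0.4272 m.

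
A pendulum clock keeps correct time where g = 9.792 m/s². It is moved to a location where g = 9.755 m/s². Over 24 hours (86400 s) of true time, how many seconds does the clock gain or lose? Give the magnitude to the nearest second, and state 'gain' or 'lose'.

The clock's period scales as T ∝ 1/√g, so T'/T = √(9.792/9.755) = 1.00189.
In 86400 s of true time the clock registers 86400/1.00189 = 86236.6 s, so it loses 163 s.

lose 163 s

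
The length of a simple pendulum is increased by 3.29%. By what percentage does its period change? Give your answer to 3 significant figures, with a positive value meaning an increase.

T ∝ √L, so T'/T = √(1.033) = 1.016.
Percentage change in T = (1.016 − 1) × 100% = 1.63%.

1.63%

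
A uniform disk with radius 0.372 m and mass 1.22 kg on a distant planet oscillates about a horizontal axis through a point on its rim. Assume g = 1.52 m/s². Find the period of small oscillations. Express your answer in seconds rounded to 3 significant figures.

3.81 s

I_cm = ½mr² = 0.08441 kg·m². The pivot is at distance d = 0.372 m from the centre of mass.
By the parallel-axis theorem, I = I_cm + md² = 0.08441 + 0.1688 = 0.2532 kg·m².
T = 2π√(I/(mgd)) = 2π√(0.2532/(1.22 × 1.52 × 0.372)) = 3.81 s.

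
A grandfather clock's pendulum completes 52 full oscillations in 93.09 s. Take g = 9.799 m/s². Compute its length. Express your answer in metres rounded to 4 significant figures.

T = 93.09/52 = 1.7902 s.
From T = 2π√(L/g), L = gT²/(4π²) = 9.799 × 1.7902²/(4π²) = 0.7955 m.

0.7955 m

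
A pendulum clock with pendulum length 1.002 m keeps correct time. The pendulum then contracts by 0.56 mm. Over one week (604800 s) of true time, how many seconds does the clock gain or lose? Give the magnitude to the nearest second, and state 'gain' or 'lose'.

gain 169 s

T ∝ √L, so T'/T = √(1.00144/1.002) = 0.999721.
In 604800 s of true time the clock registers 604800/0.999721 = 604969.1 s, so it gains 169 s.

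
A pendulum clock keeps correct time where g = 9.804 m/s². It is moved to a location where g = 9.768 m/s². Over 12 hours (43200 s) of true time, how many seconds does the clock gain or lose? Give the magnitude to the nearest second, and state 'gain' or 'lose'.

The clock's period scales as T ∝ 1/√g, so T'/T = √(9.804/9.768) = 1.00184.
In 43200 s of true time the clock registers 43200/1.00184 = 43120.6 s, so it loses 79 s.

lose 79 s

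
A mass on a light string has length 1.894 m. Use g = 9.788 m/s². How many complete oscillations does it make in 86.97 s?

31

T = 2π√(L/g) = 2π√(1.894/9.788) = 2.7639 s.
Number of complete oscillations = ⌊86.97/2.7639⌋ = ⌊31.466⌋ = 31.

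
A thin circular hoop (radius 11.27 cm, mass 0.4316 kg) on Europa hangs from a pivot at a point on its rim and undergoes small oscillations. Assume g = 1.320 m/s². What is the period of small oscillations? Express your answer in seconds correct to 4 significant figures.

I_cm = mr² = 0.0054819 kg·m². The pivot is at distance d = 0.1127 m from the centre of mass.
By the parallel-axis theorem, I = I_cm + md² = 0.0054819 + 0.0054819 = 0.010964 kg·m².
T = 2π√(I/(mgd)) = 2π√(0.010964/(0.4316 × 1.320 × 0.1127)) = 2.596 s.

2.596 s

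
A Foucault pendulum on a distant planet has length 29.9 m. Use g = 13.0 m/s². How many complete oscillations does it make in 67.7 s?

7

T = 2π√(L/g) = 2π√(29.9/13.0) = 9.529 s.
Number of complete oscillations = ⌊67.7/9.529⌋ = ⌊7.105⌋ = 7.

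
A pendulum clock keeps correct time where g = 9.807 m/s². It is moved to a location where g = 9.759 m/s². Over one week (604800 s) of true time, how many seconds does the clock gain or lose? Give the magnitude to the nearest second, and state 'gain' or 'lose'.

lose 1482 s

The clock's period scales as T ∝ 1/√g, so T'/T = √(9.807/9.759) = 1.00246.
In 604800 s of true time the clock registers 604800/1.00246 = 603318.1 s, so it loses 1482 s.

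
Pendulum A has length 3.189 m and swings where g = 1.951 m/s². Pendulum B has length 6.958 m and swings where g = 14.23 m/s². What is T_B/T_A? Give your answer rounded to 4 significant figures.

T = 2π√(L/g), so T_B/T_A = √((L_B/g_B)/(L_A/g_A)) = √((6.958/14.23)/(3.189/1.951)) = 0.5469.

0.5469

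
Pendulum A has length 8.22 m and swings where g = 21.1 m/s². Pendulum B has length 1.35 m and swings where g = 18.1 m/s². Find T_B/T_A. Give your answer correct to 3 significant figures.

0.438

T = 2π√(L/g), so T_B/T_A = √((L_B/g_B)/(L_A/g_A)) = √((1.35/18.1)/(8.22/21.1)) = 0.438.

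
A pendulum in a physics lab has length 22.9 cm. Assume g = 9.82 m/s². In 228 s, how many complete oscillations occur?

237

T = 2π√(L/g) = 2π√(0.229/9.82) = 0.9595 s.
Number of complete oscillations = ⌊228/0.9595⌋ = ⌊237.6⌋ = 237.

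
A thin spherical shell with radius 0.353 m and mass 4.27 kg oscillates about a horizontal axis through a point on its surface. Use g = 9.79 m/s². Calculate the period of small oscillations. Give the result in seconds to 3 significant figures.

I_cm = (2/3)mr² = 0.3547 kg·m². The pivot is at distance d = 0.353 m from the centre of mass.
By the parallel-axis theorem, I = I_cm + md² = 0.3547 + 0.5321 = 0.8868 kg·m².
T = 2π√(I/(mgd)) = 2π√(0.8868/(4.27 × 9.79 × 0.353)) = 1.54 s.

1.54 s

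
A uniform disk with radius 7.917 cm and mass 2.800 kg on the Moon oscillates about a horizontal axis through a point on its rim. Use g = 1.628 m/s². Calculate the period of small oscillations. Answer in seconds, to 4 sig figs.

1.697 s

I_cm = ½mr² = 0.0087750 kg·m². The pivot is at distance d = 0.07917 m from the centre of mass.
By the parallel-axis theorem, I = I_cm + md² = 0.0087750 + 0.017550 = 0.026325 kg·m².
T = 2π√(I/(mgd)) = 2π√(0.026325/(2.800 × 1.628 × 0.07917)) = 1.697 s.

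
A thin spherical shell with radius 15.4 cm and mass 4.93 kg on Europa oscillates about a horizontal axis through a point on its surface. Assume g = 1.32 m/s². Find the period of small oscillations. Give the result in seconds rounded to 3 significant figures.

2.77 s

I_cm = (2/3)mr² = 0.07795 kg·m². The pivot is at distance d = 0.154 m from the centre of mass.
By the parallel-axis theorem, I = I_cm + md² = 0.07795 + 0.1169 = 0.1949 kg·m².
T = 2π√(I/(mgd)) = 2π√(0.1949/(4.93 × 1.32 × 0.154)) = 2.77 s.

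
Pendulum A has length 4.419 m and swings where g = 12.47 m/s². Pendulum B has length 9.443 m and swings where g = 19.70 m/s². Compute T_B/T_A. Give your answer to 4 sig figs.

T = 2π√(L/g), so T_B/T_A = √((L_B/g_B)/(L_A/g_A)) = √((9.443/19.70)/(4.419/12.47)) = 1.163.

1.163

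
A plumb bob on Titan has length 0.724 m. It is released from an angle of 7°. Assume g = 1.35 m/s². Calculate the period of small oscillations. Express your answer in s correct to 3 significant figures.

T = 2π√(L/g) = 2π√(0.724/1.35) = 2π × 0.7323 = 4.60 s.

4.60 s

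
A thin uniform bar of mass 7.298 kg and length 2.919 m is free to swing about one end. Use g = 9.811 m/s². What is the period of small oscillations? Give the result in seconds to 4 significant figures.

For a physical pendulum T = 2π√(I/(mgd)), with d = 1.4595 m from pivot to centre of mass.
I_cm = mL²/12 = 7.298 × 2.919²/12 = 5.1819 kg·m²; I = I_cm + md² = 5.1819 + 7.298 × 1.4595² = 20.728 kg·m².
T = 2π√(20.728/(7.298 × 9.811 × 1.4595)) = 2.798 s.

2.798 s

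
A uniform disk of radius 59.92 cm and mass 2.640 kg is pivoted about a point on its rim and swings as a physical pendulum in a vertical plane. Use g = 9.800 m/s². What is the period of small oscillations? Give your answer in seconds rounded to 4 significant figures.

I_cm = ½mr² = 0.47393 kg·m². The pivot is at distance d = 0.5992 m from the centre of mass.
By the parallel-axis theorem, I = I_cm + md² = 0.47393 + 0.94787 = 1.4218 kg·m².
T = 2π√(I/(mgd)) = 2π√(1.4218/(2.640 × 9.800 × 0.5992)) = 1.903 s.

1.903 s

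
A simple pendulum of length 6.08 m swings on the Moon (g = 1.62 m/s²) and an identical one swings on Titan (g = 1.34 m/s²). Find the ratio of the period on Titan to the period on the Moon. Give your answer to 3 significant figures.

1.10

T ∝ 1/√g, so T₂/T₁ = √(g₁/g₂) = √(1.62/1.34) = 1.10.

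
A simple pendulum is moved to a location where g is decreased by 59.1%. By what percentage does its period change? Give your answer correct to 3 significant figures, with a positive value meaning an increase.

56.4%

T ∝ 1/√g, so T'/T = 1/√(0.4090) = 1.564.
Percentage change in T = (1.564 − 1) × 100% = 56.4%.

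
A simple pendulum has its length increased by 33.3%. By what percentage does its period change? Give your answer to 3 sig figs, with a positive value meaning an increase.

T ∝ √L, so T'/T = √(1.333) = 1.155.
Percentage change in T = (1.155 − 1) × 100% = 15.5%.

15.5%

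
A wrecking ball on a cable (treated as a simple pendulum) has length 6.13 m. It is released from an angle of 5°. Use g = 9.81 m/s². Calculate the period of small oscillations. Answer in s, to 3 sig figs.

T = 2π√(L/g) = 2π√(6.13/9.81) = 2π × 0.7905 = 4.97 s.

4.97 s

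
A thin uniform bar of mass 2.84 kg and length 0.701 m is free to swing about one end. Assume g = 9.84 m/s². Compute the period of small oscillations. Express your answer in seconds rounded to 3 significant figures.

1.37 s

For a physical pendulum T = 2π√(I/(mgd)), with d = 0.3505 m from pivot to centre of mass.
I_cm = mL²/12 = 2.84 × 0.701²/12 = 0.1163 kg·m²; I = I_cm + md² = 0.1163 + 2.84 × 0.3505² = 0.4652 kg·m².
T = 2π√(0.4652/(2.84 × 9.84 × 0.3505)) = 1.37 s.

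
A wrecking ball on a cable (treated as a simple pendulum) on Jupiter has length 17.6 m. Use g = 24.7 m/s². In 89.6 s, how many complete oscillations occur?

T = 2π√(L/g) = 2π√(17.6/24.7) = 5.304 s.
Number of complete oscillations = ⌊89.6/5.304⌋ = ⌊16.89⌋ = 16.

16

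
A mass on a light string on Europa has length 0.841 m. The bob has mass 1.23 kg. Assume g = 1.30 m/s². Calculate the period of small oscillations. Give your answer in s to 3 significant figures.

5.05 s

T = 2π√(L/g) = 2π√(0.841/1.30) = 2π × 0.8043 = 5.05 s.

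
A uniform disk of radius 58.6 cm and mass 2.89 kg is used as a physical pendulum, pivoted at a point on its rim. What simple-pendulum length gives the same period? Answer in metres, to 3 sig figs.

The equivalent simple-pendulum length is L_eq = I/(md), where I is about the pivot and d = 0.5860 m.
I_cm = ½mR² = 0.4962 kg·m², so I = I_cm + md² = 0.4962 + 0.9924 = 1.489 kg·m².
L_eq = 1.489/(2.89 × 0.5860) = 0.879 m.

0.879 m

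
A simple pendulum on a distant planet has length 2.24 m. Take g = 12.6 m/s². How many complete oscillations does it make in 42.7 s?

T = 2π√(L/g) = 2π√(2.24/12.6) = 2.649 s.
Number of complete oscillations = ⌊42.7/2.649⌋ = ⌊16.12⌋ = 16.

16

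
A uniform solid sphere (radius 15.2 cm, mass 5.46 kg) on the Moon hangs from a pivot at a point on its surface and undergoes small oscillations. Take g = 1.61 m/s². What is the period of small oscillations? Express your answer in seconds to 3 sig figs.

I_cm = (2/5)mr² = 0.05046 kg·m². The pivot is at distance d = 0.152 m from the centre of mass.
By the parallel-axis theorem, I = I_cm + md² = 0.05046 + 0.1261 = 0.1766 kg·m².
T = 2π√(I/(mgd)) = 2π√(0.1766/(5.46 × 1.61 × 0.152)) = 2.28 s.

2.28 s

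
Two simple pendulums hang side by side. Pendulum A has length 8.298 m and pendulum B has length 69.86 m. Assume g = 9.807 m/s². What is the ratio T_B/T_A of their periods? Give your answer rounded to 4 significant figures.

2.902

T ∝ √L, so T_B/T_A = √(L_B/L_A) = √(69.86/8.298) = 2.902.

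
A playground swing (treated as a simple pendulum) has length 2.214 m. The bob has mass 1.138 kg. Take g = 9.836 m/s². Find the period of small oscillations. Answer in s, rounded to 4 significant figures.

T = 2π√(L/g) = 2π√(2.214/9.836) = 2π × 0.47444 = 2.981 s.

2.981 s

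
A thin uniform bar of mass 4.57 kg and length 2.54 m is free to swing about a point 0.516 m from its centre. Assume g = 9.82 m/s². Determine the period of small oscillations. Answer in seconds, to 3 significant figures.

2.50 s

For a physical pendulum T = 2π√(I/(mgd)), with d = 0.5160 m from pivot to centre of mass.
I_cm = mL²/12 = 4.57 × 2.54²/12 = 2.457 kg·m²; I = I_cm + md² = 2.457 + 4.57 × 0.5160² = 3.674 kg·m².
T = 2π√(3.674/(4.57 × 9.82 × 0.5160)) = 2.50 s.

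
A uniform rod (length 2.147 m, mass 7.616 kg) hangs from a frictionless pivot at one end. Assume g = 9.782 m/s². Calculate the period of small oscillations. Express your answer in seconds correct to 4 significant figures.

For a physical pendulum T = 2π√(I/(mgd)), with d = 1.0735 m from pivot to centre of mass.
I_cm = mL²/12 = 7.616 × 2.147²/12 = 2.9256 kg·m²; I = I_cm + md² = 2.9256 + 7.616 × 1.0735² = 11.702 kg·m².
T = 2π√(11.702/(7.616 × 9.782 × 1.0735)) = 2.403 s.

2.403 s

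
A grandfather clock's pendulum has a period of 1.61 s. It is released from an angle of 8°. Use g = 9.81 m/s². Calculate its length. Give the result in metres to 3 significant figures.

0.644 m

From T = 2π√(L/g), L = gT²/(4π²) = 9.81 × 1.610²/(4π²) = 0.644 m.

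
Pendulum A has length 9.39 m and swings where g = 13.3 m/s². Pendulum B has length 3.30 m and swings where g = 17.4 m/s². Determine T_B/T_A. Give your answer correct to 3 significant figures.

0.518

T = 2π√(L/g), so T_B/T_A = √((L_B/g_B)/(L_A/g_A)) = √((3.30/17.4)/(9.39/13.3)) = 0.518.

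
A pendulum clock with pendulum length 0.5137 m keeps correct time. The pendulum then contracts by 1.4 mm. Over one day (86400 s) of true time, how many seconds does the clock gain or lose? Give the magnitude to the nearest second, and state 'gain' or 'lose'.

gain 118 s

T ∝ √L, so T'/T = √(0.51230/0.5137) = 0.998636.
In 86400 s of true time the clock registers 86400/0.998636 = 86518.0 s, so it gains 118 s.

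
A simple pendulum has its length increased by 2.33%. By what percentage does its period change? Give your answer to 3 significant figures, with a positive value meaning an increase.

T ∝ √L, so T'/T = √(1.023) = 1.012.
Percentage change in T = (1.012 − 1) × 100% = 1.16%.

1.16%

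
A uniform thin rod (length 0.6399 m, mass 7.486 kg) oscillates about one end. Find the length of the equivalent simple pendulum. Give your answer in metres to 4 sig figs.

The equivalent simple-pendulum length is L_eq = I/(md), where I is about the pivot and d = 0.31995 m.
I_cm = (1/12)mL² = 0.25544 kg·m², so I = I_cm + md² = 0.25544 + 0.76633 = 1.0218 kg·m².
L_eq = 1.0218/(7.486 × 0.31995) = 0.4266 m.

0.4266 m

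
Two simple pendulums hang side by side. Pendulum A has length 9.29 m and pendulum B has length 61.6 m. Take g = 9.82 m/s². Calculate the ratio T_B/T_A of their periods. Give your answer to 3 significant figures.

2.58

T ∝ √L, so T_B/T_A = √(L_B/L_A) = √(61.6/9.29) = 2.58.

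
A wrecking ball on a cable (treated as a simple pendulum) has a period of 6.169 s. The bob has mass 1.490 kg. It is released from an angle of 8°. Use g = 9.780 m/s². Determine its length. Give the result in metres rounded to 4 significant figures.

9.428 m

From T = 2π√(L/g), L = gT²/(4π²) = 9.780 × 6.1690²/(4π²) = 9.428 m.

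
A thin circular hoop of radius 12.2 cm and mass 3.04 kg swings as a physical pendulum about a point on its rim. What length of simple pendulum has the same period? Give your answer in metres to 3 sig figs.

The equivalent simple-pendulum length is L_eq = I/(md), where I is about the pivot and d = 0.1220 m.
I_cm = mR² = 0.04525 kg·m², so I = I_cm + md² = 0.04525 + 0.04525 = 0.09049 kg·m².
L_eq = 0.09049/(3.04 × 0.1220) = 0.244 m.

0.244 m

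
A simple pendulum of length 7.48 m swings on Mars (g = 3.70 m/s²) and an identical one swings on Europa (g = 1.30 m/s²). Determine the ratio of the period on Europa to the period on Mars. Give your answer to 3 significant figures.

T ∝ 1/√g, so T₂/T₁ = √(g₁/g₂) = √(3.70/1.30) = 1.69.

1.69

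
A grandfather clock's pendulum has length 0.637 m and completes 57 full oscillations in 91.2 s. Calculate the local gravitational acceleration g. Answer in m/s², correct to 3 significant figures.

T = 91.2/57 = 1.600 s.
From T = 2π√(L/g), g = 4π²L/T² = 4π² × 0.637/1.600² = 9.82 m/s².

9.82 m/s²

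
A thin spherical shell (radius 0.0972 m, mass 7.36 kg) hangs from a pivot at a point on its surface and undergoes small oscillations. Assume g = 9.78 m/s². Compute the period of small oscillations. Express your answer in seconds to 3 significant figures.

0.809 s

I_cm = (2/3)mr² = 0.04636 kg·m². The pivot is at distance d = 0.0972 m from the centre of mass.
By the parallel-axis theorem, I = I_cm + md² = 0.04636 + 0.06954 = 0.1159 kg·m².
T = 2π√(I/(mgd)) = 2π√(0.1159/(7.36 × 9.78 × 0.0972)) = 0.809 s.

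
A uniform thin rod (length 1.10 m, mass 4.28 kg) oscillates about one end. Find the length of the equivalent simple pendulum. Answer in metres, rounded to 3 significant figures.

0.733 m

The equivalent simple-pendulum length is L_eq = I/(md), where I is about the pivot and d = 0.5500 m.
I_cm = (1/12)mL² = 0.4316 kg·m², so I = I_cm + md² = 0.4316 + 1.295 = 1.726 kg·m².
L_eq = 1.726/(4.28 × 0.5500) = 0.733 m.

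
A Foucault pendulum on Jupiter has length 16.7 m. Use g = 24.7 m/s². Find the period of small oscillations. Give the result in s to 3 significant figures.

T = 2π√(L/g) = 2π√(16.7/24.7) = 2π × 0.8223 = 5.17 s.

5.17 s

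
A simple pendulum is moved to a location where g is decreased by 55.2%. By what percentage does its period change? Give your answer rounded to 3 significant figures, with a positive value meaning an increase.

T ∝ 1/√g, so T'/T = 1/√(0.4480) = 1.494.
Percentage change in T = (1.494 − 1) × 100% = 49.4%.

49.4%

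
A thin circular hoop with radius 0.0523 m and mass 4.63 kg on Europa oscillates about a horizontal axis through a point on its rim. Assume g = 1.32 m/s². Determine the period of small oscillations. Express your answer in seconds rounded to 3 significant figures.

I_cm = mr² = 0.01266 kg·m². The pivot is at distance d = 0.0523 m from the centre of mass.
By the parallel-axis theorem, I = I_cm + md² = 0.01266 + 0.01266 = 0.02533 kg·m².
T = 2π√(I/(mgd)) = 2π√(0.02533/(4.63 × 1.32 × 0.0523)) = 1.77 s.

1.77 s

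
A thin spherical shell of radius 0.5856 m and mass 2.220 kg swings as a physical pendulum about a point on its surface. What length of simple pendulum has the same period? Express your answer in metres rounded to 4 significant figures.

The equivalent simple-pendulum length is L_eq = I/(md), where I is about the pivot and d = 0.58560 m.
I_cm = (2/3)mR² = 0.50753 kg·m², so I = I_cm + md² = 0.50753 + 0.76130 = 1.2688 kg·m².
L_eq = 1.2688/(2.220 × 0.58560) = 0.9760 m.

0.9760 m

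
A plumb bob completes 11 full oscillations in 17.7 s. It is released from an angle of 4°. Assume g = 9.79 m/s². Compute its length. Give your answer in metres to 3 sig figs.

0.642 m

T = 17.7/11 = 1.609 s.
From T = 2π√(L/g), L = gT²/(4π²) = 9.79 × 1.609²/(4π²) = 0.642 m.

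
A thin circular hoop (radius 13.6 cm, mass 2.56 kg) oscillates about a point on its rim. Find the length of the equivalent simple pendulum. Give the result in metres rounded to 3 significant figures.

0.272 m

The equivalent simple-pendulum length is L_eq = I/(md), where I is about the pivot and d = 0.1360 m.
I_cm = mR² = 0.04735 kg·m², so I = I_cm + md² = 0.04735 + 0.04735 = 0.09470 kg·m².
L_eq = 0.09470/(2.56 × 0.1360) = 0.272 m.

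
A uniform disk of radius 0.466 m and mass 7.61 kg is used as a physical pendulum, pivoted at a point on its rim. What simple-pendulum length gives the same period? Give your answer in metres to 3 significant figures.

The equivalent simple-pendulum length is L_eq = I/(md), where I is about the pivot and d = 0.4660 m.
I_cm = ½mR² = 0.8263 kg·m², so I = I_cm + md² = 0.8263 + 1.653 = 2.479 kg·m².
L_eq = 2.479/(7.61 × 0.4660) = 0.699 m.

0.699 m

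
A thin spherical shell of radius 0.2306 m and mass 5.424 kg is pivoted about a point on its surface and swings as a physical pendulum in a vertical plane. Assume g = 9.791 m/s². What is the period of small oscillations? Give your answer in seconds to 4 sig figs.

I_cm = (2/3)mr² = 0.19229 kg·m². The pivot is at distance d = 0.2306 m from the centre of mass.
By the parallel-axis theorem, I = I_cm + md² = 0.19229 + 0.28843 = 0.48071 kg·m².
T = 2π√(I/(mgd)) = 2π√(0.48071/(5.424 × 9.791 × 0.2306)) = 1.245 s.

1.245 s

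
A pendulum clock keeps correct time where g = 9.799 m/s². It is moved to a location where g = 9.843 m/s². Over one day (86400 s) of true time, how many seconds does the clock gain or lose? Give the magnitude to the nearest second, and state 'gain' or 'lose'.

gain 194 s

The clock's period scales as T ∝ 1/√g, so T'/T = √(9.799/9.843) = 0.997762.
In 86400 s of true time the clock registers 86400/0.997762 = 86593.8 s, so it gains 194 s.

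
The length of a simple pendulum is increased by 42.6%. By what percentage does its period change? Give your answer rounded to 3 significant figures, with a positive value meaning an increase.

19.4%

T ∝ √L, so T'/T = √(1.426) = 1.194.
Percentage change in T = (1.194 − 1) × 100% = 19.4%.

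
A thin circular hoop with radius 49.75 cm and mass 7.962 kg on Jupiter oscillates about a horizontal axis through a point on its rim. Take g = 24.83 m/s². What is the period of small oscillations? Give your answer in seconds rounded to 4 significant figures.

I_cm = mr² = 1.9706 kg·m². The pivot is at distance d = 0.4975 m from the centre of mass.
By the parallel-axis theorem, I = I_cm + md² = 1.9706 + 1.9706 = 3.9413 kg·m².
T = 2π√(I/(mgd)) = 2π√(3.9413/(7.962 × 24.83 × 0.4975)) = 1.258 s.

1.258 s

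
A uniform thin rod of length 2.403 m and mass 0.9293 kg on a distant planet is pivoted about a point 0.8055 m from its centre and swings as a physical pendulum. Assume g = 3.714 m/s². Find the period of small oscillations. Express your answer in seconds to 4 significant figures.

3.862 s

For a physical pendulum T = 2π√(I/(mgd)), with d = 0.80550 m from pivot to centre of mass.
I_cm = mL²/12 = 0.9293 × 2.403²/12 = 0.44718 kg·m²; I = I_cm + md² = 0.44718 + 0.9293 × 0.80550² = 1.0501 kg·m².
T = 2π√(1.0501/(0.9293 × 3.714 × 0.80550)) = 3.862 s.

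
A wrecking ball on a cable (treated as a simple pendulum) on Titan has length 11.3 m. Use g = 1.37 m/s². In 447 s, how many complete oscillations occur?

T = 2π√(L/g) = 2π√(11.3/1.37) = 18.05 s.
Number of complete oscillations = ⌊447/18.05⌋ = ⌊24.77⌋ = 24.

24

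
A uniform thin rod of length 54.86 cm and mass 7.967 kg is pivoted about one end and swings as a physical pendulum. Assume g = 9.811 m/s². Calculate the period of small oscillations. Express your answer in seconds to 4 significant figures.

For a physical pendulum T = 2π√(I/(mgd)), with d = 0.27430 m from pivot to centre of mass.
I_cm = mL²/12 = 7.967 × 0.5486²/12 = 0.19981 kg·m²; I = I_cm + md² = 0.19981 + 7.967 × 0.27430² = 0.79925 kg·m².
T = 2π√(0.79925/(7.967 × 9.811 × 0.27430)) = 1.213 s.

1.213 s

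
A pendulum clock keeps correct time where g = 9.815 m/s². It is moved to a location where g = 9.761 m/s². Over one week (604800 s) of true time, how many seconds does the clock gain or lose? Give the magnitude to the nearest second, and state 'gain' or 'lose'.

lose 1666 s

The clock's period scales as T ∝ 1/√g, so T'/T = √(9.815/9.761) = 1.00276.
In 604800 s of true time the clock registers 604800/1.00276 = 603134.0 s, so it loses 1666 s.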